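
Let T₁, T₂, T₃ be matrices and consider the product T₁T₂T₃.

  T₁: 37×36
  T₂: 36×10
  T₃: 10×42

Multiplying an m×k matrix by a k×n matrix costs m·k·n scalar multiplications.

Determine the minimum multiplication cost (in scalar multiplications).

Order (T₁(T₂T₃)): (T₂T₃): 36×10 by 10×42 → 36×42, cost 36·10·42 = 15120; (T₁(T₂T₃)): 37×36 by 36×42 → 37×42, cost 37·36·42 = 55944; cumulative 71064. Total 71064.
Order ((T₁T₂)T₃): (T₁T₂): 37×36 by 36×10 → 37×10, cost 37·36·10 = 13320; ((T₁T₂)T₃): 37×10 by 10×42 → 37×42, cost 37·10·42 = 15540; cumulative 28860. Total 28860.
Minimum: 28860.

28860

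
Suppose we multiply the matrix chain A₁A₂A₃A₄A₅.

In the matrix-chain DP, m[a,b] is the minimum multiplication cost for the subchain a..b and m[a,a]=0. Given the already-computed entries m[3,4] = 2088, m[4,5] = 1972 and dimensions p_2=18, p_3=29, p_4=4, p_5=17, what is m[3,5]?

3312

m[3,5] = min over k∈[3,4] of m[3,k]+m[k+1,5]+p_{2}·p_k·p_{5}.
k=3: 0 + 1972 + 18·29·17 = 10846; k=4: 2088 + 0 + 18·4·17 = 3312.
Minimum: 3312 at k=4.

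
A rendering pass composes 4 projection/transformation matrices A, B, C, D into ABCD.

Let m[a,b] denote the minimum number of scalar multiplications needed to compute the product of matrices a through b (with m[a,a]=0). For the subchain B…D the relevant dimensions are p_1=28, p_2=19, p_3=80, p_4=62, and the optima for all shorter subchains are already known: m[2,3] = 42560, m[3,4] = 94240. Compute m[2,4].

m[2,4] = min over k∈[2,3] of m[2,k]+m[k+1,4]+p_{1}·p_k·p_{4}.
k=2: 0 + 94240 + 28·19·62 = 127224; k=3: 42560 + 0 + 28·80·62 = 181440.
Minimum: 127224 at k=2.

127224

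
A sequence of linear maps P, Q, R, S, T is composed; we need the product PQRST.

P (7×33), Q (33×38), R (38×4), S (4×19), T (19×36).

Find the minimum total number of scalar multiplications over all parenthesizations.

9684

Adjacent pairs: PQ = 7·33·38 = 8778; QR = 33·38·4 = 5016; RS = 38·4·19 = 2888; ST = 4·19·36 = 2736.
Length 3: P..R: k=1: 0+5016+7·33·4=5940; k=2: 8778+0+7·38·4=9842 → min 5940 | Q..S: k=2: 0+2888+33·38·19=26714; k=3: 5016+0+33·4·19=7524 → min 7524 | R..T: k=3: 0+2736+38·4·36=8208; k=4: 2888+0+38·19·36=28880 → min 8208.
Length 4: P..S: k=1: 0+7524+7·33·19=11913; k=2: 8778+2888+7·38·19=16720; k=3: 5940+0+7·4·19=6472 → min 6472 | Q..T: k=2: 0+8208+33·38·36=53352; k=3: 5016+2736+33·4·36=12504; k=4: 7524+0+33·19·36=30096 → min 12504.
Length 5: P..T: k=1: 0+12504+7·33·36=20820; k=2: 8778+8208+7·38·36=26562; k=3: 5940+2736+7·4·36=9684; k=4: 6472+0+7·19·36=11260 → min 9684.
Optimal order: ((P(QR))(ST)) with cost 9684.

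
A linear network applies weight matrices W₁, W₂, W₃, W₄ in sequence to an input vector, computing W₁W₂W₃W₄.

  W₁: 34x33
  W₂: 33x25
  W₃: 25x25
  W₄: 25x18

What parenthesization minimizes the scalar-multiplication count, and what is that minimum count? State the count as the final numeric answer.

46296

Adjacent pairs: W₁W₂ = 34·33·25 = 28050; W₂W₃ = 33·25·25 = 20625; W₃W₄ = 25·25·18 = 11250.
Length 3: W₁..W₃: k=1: 0+20625+34·33·25=48675; k=2: 28050+0+34·25·25=49300 → min 48675 | W₂..W₄: k=2: 0+11250+33·25·18=26100; k=3: 20625+0+33·25·18=35475 → min 26100.
Length 4: W₁..W₄: k=1: 0+26100+34·33·18=46296; k=2: 28050+11250+34·25·18=54600; k=3: 48675+0+34·25·18=63975 → min 46296.
Optimal parenthesization: (W₁(W₂(W₃W₄))) with cost 46296.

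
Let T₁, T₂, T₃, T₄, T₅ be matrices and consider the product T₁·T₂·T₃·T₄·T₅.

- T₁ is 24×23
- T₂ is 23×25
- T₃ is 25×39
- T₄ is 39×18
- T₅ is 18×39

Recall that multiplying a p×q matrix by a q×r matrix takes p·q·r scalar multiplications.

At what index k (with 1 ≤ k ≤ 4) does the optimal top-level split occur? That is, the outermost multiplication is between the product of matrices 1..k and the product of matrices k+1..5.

Adjacent pairs: T₁T₂ = 24·23·25 = 13800; T₂T₃ = 23·25·39 = 22425; T₃T₄ = 25·39·18 = 17550; T₄T₅ = 39·18·39 = 27378.
Length 3: T₁..T₃: k=1: 0+22425+24·23·39=43953; k=2: 13800+0+24·25·39=37200 → min 37200 | T₂..T₄: k=2: 0+17550+23·25·18=27900; k=3: 22425+0+23·39·18=38571 → min 27900 | T₃..T₅: k=3: 0+27378+25·39·39=65403; k=4: 17550+0+25·18·39=35100 → min 35100.
Length 4: T₁..T₄: k=1: 0+27900+24·23·18=37836; k=2: 13800+17550+24·25·18=42150; k=3: 37200+0+24·39·18=54048 → min 37836 | T₂..T₅: k=2: 0+35100+23·25·39=57525; k=3: 22425+27378+23·39·39=84786; k=4: 27900+0+23·18·39=44046 → min 44046.
Top-level splits: k=1: (T₁..T₁)·(T₂..T₅) → 0+44046+24·23·39 = 65574; k=2: (T₁..T₂)·(T₃..T₅) → 13800+35100+24·25·39 = 72300; k=3: (T₁..T₃)·(T₄..T₅) → 37200+27378+24·39·39 = 101082; k=4: (T₁..T₄)·(T₅..T₅) → 37836+0+24·18·39 = 54684.
Best split is after T₄, i.e. k = 4.

4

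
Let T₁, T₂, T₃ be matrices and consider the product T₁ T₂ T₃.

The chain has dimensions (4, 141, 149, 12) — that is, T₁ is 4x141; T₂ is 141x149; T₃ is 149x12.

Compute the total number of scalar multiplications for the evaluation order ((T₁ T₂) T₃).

(T₁ T₂): 4×141 by 141×149 → 4×149, cost 4·141·149 = 84036
((T₁ T₂) T₃): 4×149 by 149×12 → 4×12, cost 4·149·12 = 7152; cumulative 91188
Total: 91188 scalar multiplications.

91188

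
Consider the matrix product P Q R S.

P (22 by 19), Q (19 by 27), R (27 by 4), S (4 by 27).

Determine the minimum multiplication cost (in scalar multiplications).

6100

Adjacent pairs: PQ = 22·19·27 = 11286; QR = 19·27·4 = 2052; RS = 27·4·27 = 2916.
Length 3: P..R: k=1: 0+2052+22·19·4=3724; k=2: 11286+0+22·27·4=13662 → min 3724 | Q..S: k=2: 0+2916+19·27·27=16767; k=3: 2052+0+19·4·27=4104 → min 4104.
Length 4: P..S: k=1: 0+4104+22·19·27=15390; k=2: 11286+2916+22·27·27=30240; k=3: 3724+0+22·4·27=6100 → min 6100.
Optimal order: ((P (Q R)) S) with cost 6100.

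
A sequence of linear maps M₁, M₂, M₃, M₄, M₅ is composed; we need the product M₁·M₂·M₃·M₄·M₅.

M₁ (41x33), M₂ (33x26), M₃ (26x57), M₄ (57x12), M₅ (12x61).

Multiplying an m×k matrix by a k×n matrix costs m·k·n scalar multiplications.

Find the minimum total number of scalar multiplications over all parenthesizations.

Adjacent pairs: M₁M₂ = 41·33·26 = 35178; M₂M₃ = 33·26·57 = 48906; M₃M₄ = 26·57·12 = 17784; M₄M₅ = 57·12·61 = 41724.
Length 3: M₁..M₃: k=1: 0+48906+41·33·57=126027; k=2: 35178+0+41·26·57=95940 → min 95940 | M₂..M₄: k=2: 0+17784+33·26·12=28080; k=3: 48906+0+33·57·12=71478 → min 28080 | M₃..M₅: k=3: 0+41724+26·57·61=132126; k=4: 17784+0+26·12·61=36816 → min 36816.
Length 4: M₁..M₄: k=1: 0+28080+41·33·12=44316; k=2: 35178+17784+41·26·12=65754; k=3: 95940+0+41·57·12=123984 → min 44316 | M₂..M₅: k=2: 0+36816+33·26·61=89154; k=3: 48906+41724+33·57·61=205371; k=4: 28080+0+33·12·61=52236 → min 52236.
Length 5: M₁..M₅: k=1: 0+52236+41·33·61=134769; k=2: 35178+36816+41·26·61=137020; k=3: 95940+41724+41·57·61=280221; k=4: 44316+0+41·12·61=74328 → min 74328.
Optimal order: ((M₁·(M₂·(M₃·M₄)))·M₅) with cost 74328.

74328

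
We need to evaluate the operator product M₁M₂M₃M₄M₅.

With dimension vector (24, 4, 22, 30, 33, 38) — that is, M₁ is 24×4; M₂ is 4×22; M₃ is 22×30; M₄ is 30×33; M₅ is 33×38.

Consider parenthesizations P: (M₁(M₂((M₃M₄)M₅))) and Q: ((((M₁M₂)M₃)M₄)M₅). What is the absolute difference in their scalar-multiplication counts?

Order P = (M₁(M₂((M₃M₄)M₅))): (M₃M₄): 22×30 by 30×33 → 22×33, cost 22·30·33 = 21780; ((M₃M₄)M₅): 22×33 by 33×38 → 22×38, cost 22·33·38 = 27588; cumulative 49368; (M₂((M₃M₄)M₅)): 4×22 by 22×38 → 4×38, cost 4·22·38 = 3344; cumulative 52712; (M₁(M₂((M₃M₄)M₅))): 24×4 by 4×38 → 24×38, cost 24·4·38 = 3648; cumulative 56360. Total 56360.
Order Q = ((((M₁M₂)M₃)M₄)M₅): (M₁M₂): 24×4 by 4×22 → 24×22, cost 24·4·22 = 2112; ((M₁M₂)M₃): 24×22 by 22×30 → 24×30, cost 24·22·30 = 15840; cumulative 17952; (((M₁M₂)M₃)M₄): 24×30 by 30×33 → 24×33, cost 24·30·33 = 23760; cumulative 41712; ((((M₁M₂)M₃)M₄)M₅): 24×33 by 33×38 → 24×38, cost 24·33·38 = 30096; cumulative 71808. Total 71808.
Difference: |56360 − 71808| = 15448.

15448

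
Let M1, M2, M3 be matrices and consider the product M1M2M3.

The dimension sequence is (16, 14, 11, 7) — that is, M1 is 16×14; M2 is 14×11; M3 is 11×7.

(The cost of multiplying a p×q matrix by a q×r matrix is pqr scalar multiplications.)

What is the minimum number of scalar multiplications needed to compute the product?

Order (M1(M2M3)): (M2M3): 14×11 by 11×7 → 14×7, cost 14·11·7 = 1078; (M1(M2M3)): 16×14 by 14×7 → 16×7, cost 16·14·7 = 1568; cumulative 2646. Total 2646.
Order ((M1M2)M3): (M1M2): 16×14 by 14×11 → 16×11, cost 16·14·11 = 2464; ((M1M2)M3): 16×11 by 11×7 → 16×7, cost 16·11·7 = 1232; cumulative 3696. Total 3696.
Minimum: 2646.

2646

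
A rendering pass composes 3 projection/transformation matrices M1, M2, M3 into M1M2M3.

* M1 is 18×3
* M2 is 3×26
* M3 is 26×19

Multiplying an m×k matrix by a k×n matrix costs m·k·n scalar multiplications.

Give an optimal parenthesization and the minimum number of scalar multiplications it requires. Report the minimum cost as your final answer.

(M1(M2M3)): cost 2508.
((M1M2)M3): cost 10296.
Optimal: (M1(M2M3)) with cost 2508.

2508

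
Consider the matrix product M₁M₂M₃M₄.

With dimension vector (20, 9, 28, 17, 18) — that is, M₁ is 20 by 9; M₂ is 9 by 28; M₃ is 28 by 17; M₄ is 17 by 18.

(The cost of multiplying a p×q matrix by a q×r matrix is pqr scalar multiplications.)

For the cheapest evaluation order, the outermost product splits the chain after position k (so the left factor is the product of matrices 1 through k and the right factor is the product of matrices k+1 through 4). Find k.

Adjacent pairs: M₁M₂ = 20·9·28 = 5040; M₂M₃ = 9·28·17 = 4284; M₃M₄ = 28·17·18 = 8568.
Length 3: M₁..M₃: k=1: 0+4284+20·9·17=7344; k=2: 5040+0+20·28·17=14560 → min 7344 | M₂..M₄: k=2: 0+8568+9·28·18=13104; k=3: 4284+0+9·17·18=7038 → min 7038.
Top-level splits: k=1: (M₁..M₁)·(M₂..M₄) → 0+7038+20·9·18 = 10278; k=2: (M₁..M₂)·(M₃..M₄) → 5040+8568+20·28·18 = 23688; k=3: (M₁..M₃)·(M₄..M₄) → 7344+0+20·17·18 = 13464.
Best split is after M₁, i.e. k = 1.

1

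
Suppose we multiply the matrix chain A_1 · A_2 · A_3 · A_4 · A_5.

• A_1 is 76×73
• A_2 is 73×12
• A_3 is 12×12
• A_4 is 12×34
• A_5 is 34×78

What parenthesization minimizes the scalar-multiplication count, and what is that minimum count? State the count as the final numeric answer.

Adjacent pairs: A_1A_2 = 76·73·12 = 66576; A_2A_3 = 73·12·12 = 10512; A_3A_4 = 12·12·34 = 4896; A_4A_5 = 12·34·78 = 31824.
Length 3: A_1..A_3: k=1: 0+10512+76·73·12=77088; k=2: 66576+0+76·12·12=77520 → min 77088 | A_2..A_4: k=2: 0+4896+73·12·34=34680; k=3: 10512+0+73·12·34=40296 → min 34680 | A_3..A_5: k=3: 0+31824+12·12·78=43056; k=4: 4896+0+12·34·78=36720 → min 36720.
Length 4: A_1..A_4: k=1: 0+34680+76·73·34=223312; k=2: 66576+4896+76·12·34=102480; k=3: 77088+0+76·12·34=108096 → min 102480 | A_2..A_5: k=2: 0+36720+73·12·78=105048; k=3: 10512+31824+73·12·78=110664; k=4: 34680+0+73·34·78=228276 → min 105048.
Length 5: A_1..A_5: k=1: 0+105048+76·73·78=537792; k=2: 66576+36720+76·12·78=174432; k=3: 77088+31824+76·12·78=180048; k=4: 102480+0+76·34·78=304032 → min 174432.
Optimal parenthesization: ((A_1 · A_2) · ((A_3 · A_4) · A_5)) with cost 174432.

174432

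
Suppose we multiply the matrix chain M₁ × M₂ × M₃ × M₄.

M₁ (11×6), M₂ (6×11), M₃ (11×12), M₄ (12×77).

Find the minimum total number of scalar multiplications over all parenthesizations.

11418

Adjacent pairs: M₁M₂ = 11·6·11 = 726; M₂M₃ = 6·11·12 = 792; M₃M₄ = 11·12·77 = 10164.
Length 3: M₁..M₃: k=1: 0+792+11·6·12=1584; k=2: 726+0+11·11·12=2178 → min 1584 | M₂..M₄: k=2: 0+10164+6·11·77=15246; k=3: 792+0+6·12·77=6336 → min 6336.
Length 4: M₁..M₄: k=1: 0+6336+11·6·77=11418; k=2: 726+10164+11·11·77=20207; k=3: 1584+0+11·12·77=11748 → min 11418.
Optimal order: (M₁ × ((M₂ × M₃) × M₄)) with cost 11418.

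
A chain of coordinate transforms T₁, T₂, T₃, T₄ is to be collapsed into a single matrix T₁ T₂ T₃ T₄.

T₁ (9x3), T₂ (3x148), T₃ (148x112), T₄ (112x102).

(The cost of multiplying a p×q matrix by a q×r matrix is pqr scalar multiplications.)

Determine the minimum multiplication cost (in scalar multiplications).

86754

Adjacent pairs: T₁T₂ = 9·3·148 = 3996; T₂T₃ = 3·148·112 = 49728; T₃T₄ = 148·112·102 = 1690752.
Length 3: T₁..T₃: k=1: 0+49728+9·3·112=52752; k=2: 3996+0+9·148·112=153180 → min 52752 | T₂..T₄: k=2: 0+1690752+3·148·102=1736040; k=3: 49728+0+3·112·102=84000 → min 84000.
Length 4: T₁..T₄: k=1: 0+84000+9·3·102=86754; k=2: 3996+1690752+9·148·102=1830612; k=3: 52752+0+9·112·102=155568 → min 86754.
Optimal order: (T₁ ((T₂ T₃) T₄)) with cost 86754.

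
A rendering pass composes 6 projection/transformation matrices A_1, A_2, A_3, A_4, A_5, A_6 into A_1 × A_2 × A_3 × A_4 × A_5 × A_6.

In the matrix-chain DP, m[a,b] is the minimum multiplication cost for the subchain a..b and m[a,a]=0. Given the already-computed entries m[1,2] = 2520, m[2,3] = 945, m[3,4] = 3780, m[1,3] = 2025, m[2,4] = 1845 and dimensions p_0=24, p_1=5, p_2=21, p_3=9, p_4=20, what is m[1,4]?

4245

m[1,4] = min over k∈[1,3] of m[1,k]+m[k+1,4]+p_{0}·p_k·p_{4}.
k=1: 0 + 1845 + 24·5·20 = 4245; k=2: 2520 + 3780 + 24·21·20 = 16380; k=3: 2025 + 0 + 24·9·20 = 6345.
Minimum: 4245 at k=1.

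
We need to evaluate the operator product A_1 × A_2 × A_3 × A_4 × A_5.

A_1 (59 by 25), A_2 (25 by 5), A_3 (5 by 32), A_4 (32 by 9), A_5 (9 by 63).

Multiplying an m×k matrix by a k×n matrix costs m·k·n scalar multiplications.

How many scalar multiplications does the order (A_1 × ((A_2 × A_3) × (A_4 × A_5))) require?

(A_2 × A_3): 25×5 by 5×32 → 25×32, cost 25·5·32 = 4000
(A_4 × A_5): 32×9 by 9×63 → 32×63, cost 32·9·63 = 18144
((A_2 × A_3) × (A_4 × A_5)): 25×32 by 32×63 → 25×63, cost 25·32·63 = 50400; cumulative 72544
(A_1 × ((A_2 × A_3) × (A_4 × A_5))): 59×25 by 25×63 → 59×63, cost 59·25·63 = 92925; cumulative 165469
Total: 165469 scalar multiplications.

165469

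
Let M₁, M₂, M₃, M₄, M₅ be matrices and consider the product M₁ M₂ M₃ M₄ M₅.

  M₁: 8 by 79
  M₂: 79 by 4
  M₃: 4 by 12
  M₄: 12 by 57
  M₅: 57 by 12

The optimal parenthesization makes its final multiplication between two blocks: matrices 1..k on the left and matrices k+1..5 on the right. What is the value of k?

2

Adjacent pairs: M₁M₂ = 8·79·4 = 2528; M₂M₃ = 79·4·12 = 3792; M₃M₄ = 4·12·57 = 2736; M₄M₅ = 12·57·12 = 8208.
Length 3: M₁..M₃: k=1: 0+3792+8·79·12=11376; k=2: 2528+0+8·4·12=2912 → min 2912 | M₂..M₄: k=2: 0+2736+79·4·57=20748; k=3: 3792+0+79·12·57=57828 → min 20748 | M₃..M₅: k=3: 0+8208+4·12·12=8784; k=4: 2736+0+4·57·12=5472 → min 5472.
Length 4: M₁..M₄: k=1: 0+20748+8·79·57=56772; k=2: 2528+2736+8·4·57=7088; k=3: 2912+0+8·12·57=8384 → min 7088 | M₂..M₅: k=2: 0+5472+79·4·12=9264; k=3: 3792+8208+79·12·12=23376; k=4: 20748+0+79·57·12=74784 → min 9264.
Top-level splits: k=1: (M₁..M₁)·(M₂..M₅) → 0+9264+8·79·12 = 16848; k=2: (M₁..M₂)·(M₃..M₅) → 2528+5472+8·4·12 = 8384; k=3: (M₁..M₃)·(M₄..M₅) → 2912+8208+8·12·12 = 12272; k=4: (M₁..M₄)·(M₅..M₅) → 7088+0+8·57·12 = 12560.
Best split is after M₂, i.e. k = 2.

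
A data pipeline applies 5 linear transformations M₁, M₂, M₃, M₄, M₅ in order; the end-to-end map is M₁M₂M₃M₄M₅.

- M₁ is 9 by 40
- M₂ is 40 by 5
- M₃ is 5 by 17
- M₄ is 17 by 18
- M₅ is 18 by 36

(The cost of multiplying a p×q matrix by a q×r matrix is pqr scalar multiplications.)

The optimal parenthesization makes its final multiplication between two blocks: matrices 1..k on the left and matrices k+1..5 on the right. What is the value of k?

2

Adjacent pairs: M₁M₂ = 9·40·5 = 1800; M₂M₃ = 40·5·17 = 3400; M₃M₄ = 5·17·18 = 1530; M₄M₅ = 17·18·36 = 11016.
Length 3: M₁..M₃: k=1: 0+3400+9·40·17=9520; k=2: 1800+0+9·5·17=2565 → min 2565 | M₂..M₄: k=2: 0+1530+40·5·18=5130; k=3: 3400+0+40·17·18=15640 → min 5130 | M₃..M₅: k=3: 0+11016+5·17·36=14076; k=4: 1530+0+5·18·36=4770 → min 4770.
Length 4: M₁..M₄: k=1: 0+5130+9·40·18=11610; k=2: 1800+1530+9·5·18=4140; k=3: 2565+0+9·17·18=5319 → min 4140 | M₂..M₅: k=2: 0+4770+40·5·36=11970; k=3: 3400+11016+40·17·36=38896; k=4: 5130+0+40·18·36=31050 → min 11970.
Top-level splits: k=1: (M₁..M₁)·(M₂..M₅) → 0+11970+9·40·36 = 24930; k=2: (M₁..M₂)·(M₃..M₅) → 1800+4770+9·5·36 = 8190; k=3: (M₁..M₃)·(M₄..M₅) → 2565+11016+9·17·36 = 19089; k=4: (M₁..M₄)·(M₅..M₅) → 4140+0+9·18·36 = 9972.
Best split is after M₂, i.e. k = 2.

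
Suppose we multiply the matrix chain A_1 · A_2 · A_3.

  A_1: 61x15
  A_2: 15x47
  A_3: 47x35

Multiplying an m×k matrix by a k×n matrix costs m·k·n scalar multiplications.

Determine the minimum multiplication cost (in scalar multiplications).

Order (A_1 · (A_2 · A_3)): (A_2 · A_3): 15×47 by 47×35 → 15×35, cost 15·47·35 = 24675; (A_1 · (A_2 · A_3)): 61×15 by 15×35 → 61×35, cost 61·15·35 = 32025; cumulative 56700. Total 56700.
Order ((A_1 · A_2) · A_3): (A_1 · A_2): 61×15 by 15×47 → 61×47, cost 61·15·47 = 43005; ((A_1 · A_2) · A_3): 61×47 by 47×35 → 61×35, cost 61·47·35 = 100345; cumulative 143350. Total 143350.
Minimum: 56700.

56700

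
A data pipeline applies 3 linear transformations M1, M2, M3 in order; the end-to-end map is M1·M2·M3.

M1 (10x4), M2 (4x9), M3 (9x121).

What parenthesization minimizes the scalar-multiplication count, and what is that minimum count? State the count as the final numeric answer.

9196

(M1·(M2·M3)): cost 9196.
((M1·M2)·M3): cost 11250.
Optimal: (M1·(M2·M3)) with cost 9196.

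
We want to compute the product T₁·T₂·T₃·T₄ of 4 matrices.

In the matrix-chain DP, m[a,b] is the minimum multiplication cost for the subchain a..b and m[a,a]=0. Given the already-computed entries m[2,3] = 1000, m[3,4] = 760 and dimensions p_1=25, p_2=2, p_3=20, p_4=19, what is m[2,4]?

m[2,4] = min over k∈[2,3] of m[2,k]+m[k+1,4]+p_{1}·p_k·p_{4}.
k=2: 0 + 760 + 25·2·19 = 1710; k=3: 1000 + 0 + 25·20·19 = 10500.
Minimum: 1710 at k=2.

1710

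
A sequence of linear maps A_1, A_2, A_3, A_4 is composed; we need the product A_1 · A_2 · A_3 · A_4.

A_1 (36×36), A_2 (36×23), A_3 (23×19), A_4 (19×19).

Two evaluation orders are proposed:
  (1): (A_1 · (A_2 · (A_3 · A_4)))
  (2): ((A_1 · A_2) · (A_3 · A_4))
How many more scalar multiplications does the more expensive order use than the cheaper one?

5184

Order (1) = (A_1 · (A_2 · (A_3 · A_4))): (A_3 · A_4): 23×19 by 19×19 → 23×19, cost 23·19·19 = 8303; (A_2 · (A_3 · A_4)): 36×23 by 23×19 → 36×19, cost 36·23·19 = 15732; cumulative 24035; (A_1 · (A_2 · (A_3 · A_4))): 36×36 by 36×19 → 36×19, cost 36·36·19 = 24624; cumulative 48659. Total 48659.
Order (2) = ((A_1 · A_2) · (A_3 · A_4)): (A_1 · A_2): 36×36 by 36×23 → 36×23, cost 36·36·23 = 29808; (A_3 · A_4): 23×19 by 19×19 → 23×19, cost 23·19·19 = 8303; ((A_1 · A_2) · (A_3 · A_4)): 36×23 by 23×19 → 36×19, cost 36·23·19 = 15732; cumulative 53843. Total 53843.
Difference: |48659 − 53843| = 5184.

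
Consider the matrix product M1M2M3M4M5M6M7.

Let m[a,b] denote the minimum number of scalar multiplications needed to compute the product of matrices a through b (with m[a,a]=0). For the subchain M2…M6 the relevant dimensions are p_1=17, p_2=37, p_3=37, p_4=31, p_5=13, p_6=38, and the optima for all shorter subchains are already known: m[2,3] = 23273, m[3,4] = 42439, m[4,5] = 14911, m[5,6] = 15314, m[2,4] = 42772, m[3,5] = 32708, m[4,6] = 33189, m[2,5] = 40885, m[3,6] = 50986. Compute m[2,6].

m[2,6] = min over k∈[2,5] of m[2,k]+m[k+1,6]+p_{1}·p_k·p_{6}.
k=2: 0 + 50986 + 17·37·38 = 74888; k=3: 23273 + 33189 + 17·37·38 = 80364; k=4: 42772 + 15314 + 17·31·38 = 78112; k=5: 40885 + 0 + 17·13·38 = 49283.
Minimum: 49283 at k=5.

49283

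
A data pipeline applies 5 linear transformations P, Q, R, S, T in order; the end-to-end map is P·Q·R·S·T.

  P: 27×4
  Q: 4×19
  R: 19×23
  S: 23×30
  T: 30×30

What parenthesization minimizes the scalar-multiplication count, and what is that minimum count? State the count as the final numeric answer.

11348

Adjacent pairs: PQ = 27·4·19 = 2052; QR = 4·19·23 = 1748; RS = 19·23·30 = 13110; ST = 23·30·30 = 20700.
Length 3: P..R: k=1: 0+1748+27·4·23=4232; k=2: 2052+0+27·19·23=13851 → min 4232 | Q..S: k=2: 0+13110+4·19·30=15390; k=3: 1748+0+4·23·30=4508 → min 4508 | R..T: k=3: 0+20700+19·23·30=33810; k=4: 13110+0+19·30·30=30210 → min 30210.
Length 4: P..S: k=1: 0+4508+27·4·30=7748; k=2: 2052+13110+27·19·30=30552; k=3: 4232+0+27·23·30=22862 → min 7748 | Q..T: k=2: 0+30210+4·19·30=32490; k=3: 1748+20700+4·23·30=25208; k=4: 4508+0+4·30·30=8108 → min 8108.
Length 5: P..T: k=1: 0+8108+27·4·30=11348; k=2: 2052+30210+27·19·30=47652; k=3: 4232+20700+27·23·30=43562; k=4: 7748+0+27·30·30=32048 → min 11348.
Optimal parenthesization: (P·(((Q·R)·S)·T)) with cost 11348.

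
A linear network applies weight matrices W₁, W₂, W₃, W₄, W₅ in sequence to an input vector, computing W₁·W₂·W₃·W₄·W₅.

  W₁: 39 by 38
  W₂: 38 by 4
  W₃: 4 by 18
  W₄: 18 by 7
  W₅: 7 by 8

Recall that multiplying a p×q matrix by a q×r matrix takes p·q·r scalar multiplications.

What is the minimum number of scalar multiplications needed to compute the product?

Adjacent pairs: W₁W₂ = 39·38·4 = 5928; W₂W₃ = 38·4·18 = 2736; W₃W₄ = 4·18·7 = 504; W₄W₅ = 18·7·8 = 1008.
Length 3: W₁..W₃: k=1: 0+2736+39·38·18=29412; k=2: 5928+0+39·4·18=8736 → min 8736 | W₂..W₄: k=2: 0+504+38·4·7=1568; k=3: 2736+0+38·18·7=7524 → min 1568 | W₃..W₅: k=3: 0+1008+4·18·8=1584; k=4: 504+0+4·7·8=728 → min 728.
Length 4: W₁..W₄: k=1: 0+1568+39·38·7=11942; k=2: 5928+504+39·4·7=7524; k=3: 8736+0+39·18·7=13650 → min 7524 | W₂..W₅: k=2: 0+728+38·4·8=1944; k=3: 2736+1008+38·18·8=9216; k=4: 1568+0+38·7·8=3696 → min 1944.
Length 5: W₁..W₅: k=1: 0+1944+39·38·8=13800; k=2: 5928+728+39·4·8=7904; k=3: 8736+1008+39·18·8=15360; k=4: 7524+0+39·7·8=9708 → min 7904.
Optimal order: ((W₁·W₂)·((W₃·W₄)·W₅)) with cost 7904.

7904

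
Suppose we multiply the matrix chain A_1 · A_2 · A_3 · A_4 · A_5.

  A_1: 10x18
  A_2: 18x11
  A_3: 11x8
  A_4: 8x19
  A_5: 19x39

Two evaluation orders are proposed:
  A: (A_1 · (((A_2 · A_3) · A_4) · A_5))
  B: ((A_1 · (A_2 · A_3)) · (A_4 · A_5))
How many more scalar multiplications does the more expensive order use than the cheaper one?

12606

Order A = (A_1 · (((A_2 · A_3) · A_4) · A_5)): (A_2 · A_3): 18×11 by 11×8 → 18×8, cost 18·11·8 = 1584; ((A_2 · A_3) · A_4): 18×8 by 8×19 → 18×19, cost 18·8·19 = 2736; cumulative 4320; (((A_2 · A_3) · A_4) · A_5): 18×19 by 19×39 → 18×39, cost 18·19·39 = 13338; cumulative 17658; (A_1 · (((A_2 · A_3) · A_4) · A_5)): 10×18 by 18×39 → 10×39, cost 10·18·39 = 7020; cumulative 24678. Total 24678.
Order B = ((A_1 · (A_2 · A_3)) · (A_4 · A_5)): (A_2 · A_3): 18×11 by 11×8 → 18×8, cost 18·11·8 = 1584; (A_1 · (A_2 · A_3)): 10×18 by 18×8 → 10×8, cost 10·18·8 = 1440; cumulative 3024; (A_4 · A_5): 8×19 by 19×39 → 8×39, cost 8·19·39 = 5928; ((A_1 · (A_2 · A_3)) · (A_4 · A_5)): 10×8 by 8×39 → 10×39, cost 10·8·39 = 3120; cumulative 12072. Total 12072.
Difference: |24678 − 12072| = 12606.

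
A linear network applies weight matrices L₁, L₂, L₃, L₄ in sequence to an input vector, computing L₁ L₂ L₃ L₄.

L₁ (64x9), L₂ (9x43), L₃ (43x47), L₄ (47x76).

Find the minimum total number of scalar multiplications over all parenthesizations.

94113

Adjacent pairs: L₁L₂ = 64·9·43 = 24768; L₂L₃ = 9·43·47 = 18189; L₃L₄ = 43·47·76 = 153596.
Length 3: L₁..L₃: k=1: 0+18189+64·9·47=45261; k=2: 24768+0+64·43·47=154112 → min 45261 | L₂..L₄: k=2: 0+153596+9·43·76=183008; k=3: 18189+0+9·47·76=50337 → min 50337.
Length 4: L₁..L₄: k=1: 0+50337+64·9·76=94113; k=2: 24768+153596+64·43·76=387516; k=3: 45261+0+64·47·76=273869 → min 94113.
Optimal order: (L₁ ((L₂ L₃) L₄)) with cost 94113.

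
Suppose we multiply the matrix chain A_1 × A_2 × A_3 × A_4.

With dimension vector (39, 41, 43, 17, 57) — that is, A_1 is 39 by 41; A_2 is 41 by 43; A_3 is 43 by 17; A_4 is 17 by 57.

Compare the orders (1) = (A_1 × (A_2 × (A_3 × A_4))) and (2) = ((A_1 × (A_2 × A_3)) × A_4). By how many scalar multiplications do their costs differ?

Order (1) = (A_1 × (A_2 × (A_3 × A_4))): (A_3 × A_4): 43×17 by 17×57 → 43×57, cost 43·17·57 = 41667; (A_2 × (A_3 × A_4)): 41×43 by 43×57 → 41×57, cost 41·43·57 = 100491; cumulative 142158; (A_1 × (A_2 × (A_3 × A_4))): 39×41 by 41×57 → 39×57, cost 39·41·57 = 91143; cumulative 233301. Total 233301.
Order (2) = ((A_1 × (A_2 × A_3)) × A_4): (A_2 × A_3): 41×43 by 43×17 → 41×17, cost 41·43·17 = 29971; (A_1 × (A_2 × A_3)): 39×41 by 41×17 → 39×17, cost 39·41·17 = 27183; cumulative 57154; ((A_1 × (A_2 × A_3)) × A_4): 39×17 by 17×57 → 39×57, cost 39·17·57 = 37791; cumulative 94945. Total 94945.
Difference: |233301 − 94945| = 138356.

138356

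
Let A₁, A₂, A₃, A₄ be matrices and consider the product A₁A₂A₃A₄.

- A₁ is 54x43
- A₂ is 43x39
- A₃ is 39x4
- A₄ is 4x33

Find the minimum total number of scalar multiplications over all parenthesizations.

Adjacent pairs: A₁A₂ = 54·43·39 = 90558; A₂A₃ = 43·39·4 = 6708; A₃A₄ = 39·4·33 = 5148.
Length 3: A₁..A₃: k=1: 0+6708+54·43·4=15996; k=2: 90558+0+54·39·4=98982 → min 15996 | A₂..A₄: k=2: 0+5148+43·39·33=60489; k=3: 6708+0+43·4·33=12384 → min 12384.
Length 4: A₁..A₄: k=1: 0+12384+54·43·33=89010; k=2: 90558+5148+54·39·33=165204; k=3: 15996+0+54·4·33=23124 → min 23124.
Optimal order: ((A₁(A₂A₃))A₄) with cost 23124.

23124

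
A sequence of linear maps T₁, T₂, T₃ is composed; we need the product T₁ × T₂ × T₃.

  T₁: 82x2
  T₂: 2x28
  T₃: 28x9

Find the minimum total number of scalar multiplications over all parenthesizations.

Order (T₁ × (T₂ × T₃)): (T₂ × T₃): 2×28 by 28×9 → 2×9, cost 2·28·9 = 504; (T₁ × (T₂ × T₃)): 82×2 by 2×9 → 82×9, cost 82·2·9 = 1476; cumulative 1980. Total 1980.
Order ((T₁ × T₂) × T₃): (T₁ × T₂): 82×2 by 2×28 → 82×28, cost 82·2·28 = 4592; ((T₁ × T₂) × T₃): 82×28 by 28×9 → 82×9, cost 82·28·9 = 20664; cumulative 25256. Total 25256.
Minimum: 1980.

1980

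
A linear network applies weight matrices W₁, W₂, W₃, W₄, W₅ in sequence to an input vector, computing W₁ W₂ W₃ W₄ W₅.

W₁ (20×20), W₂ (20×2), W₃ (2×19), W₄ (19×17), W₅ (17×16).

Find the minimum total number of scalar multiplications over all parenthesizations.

2630

Adjacent pairs: W₁W₂ = 20·20·2 = 800; W₂W₃ = 20·2·19 = 760; W₃W₄ = 2·19·17 = 646; W₄W₅ = 19·17·16 = 5168.
Length 3: W₁..W₃: k=1: 0+760+20·20·19=8360; k=2: 800+0+20·2·19=1560 → min 1560 | W₂..W₄: k=2: 0+646+20·2·17=1326; k=3: 760+0+20·19·17=7220 → min 1326 | W₃..W₅: k=3: 0+5168+2·19·16=5776; k=4: 646+0+2·17·16=1190 → min 1190.
Length 4: W₁..W₄: k=1: 0+1326+20·20·17=8126; k=2: 800+646+20·2·17=2126; k=3: 1560+0+20·19·17=8020 → min 2126 | W₂..W₅: k=2: 0+1190+20·2·16=1830; k=3: 760+5168+20·19·16=12008; k=4: 1326+0+20·17·16=6766 → min 1830.
Length 5: W₁..W₅: k=1: 0+1830+20·20·16=8230; k=2: 800+1190+20·2·16=2630; k=3: 1560+5168+20·19·16=12808; k=4: 2126+0+20·17·16=7566 → min 2630.
Optimal order: ((W₁ W₂) ((W₃ W₄) W₅)) with cost 2630.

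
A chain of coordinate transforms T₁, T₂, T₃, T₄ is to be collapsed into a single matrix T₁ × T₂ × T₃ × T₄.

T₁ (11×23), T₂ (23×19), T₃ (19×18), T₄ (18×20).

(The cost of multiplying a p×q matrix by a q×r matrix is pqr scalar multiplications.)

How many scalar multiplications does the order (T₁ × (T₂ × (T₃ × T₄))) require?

20640

(T₃ × T₄): 19×18 by 18×20 → 19×20, cost 19·18·20 = 6840
(T₂ × (T₃ × T₄)): 23×19 by 19×20 → 23×20, cost 23·19·20 = 8740; cumulative 15580
(T₁ × (T₂ × (T₃ × T₄))): 11×23 by 23×20 → 11×20, cost 11·23·20 = 5060; cumulative 20640
Total: 20640 scalar multiplications.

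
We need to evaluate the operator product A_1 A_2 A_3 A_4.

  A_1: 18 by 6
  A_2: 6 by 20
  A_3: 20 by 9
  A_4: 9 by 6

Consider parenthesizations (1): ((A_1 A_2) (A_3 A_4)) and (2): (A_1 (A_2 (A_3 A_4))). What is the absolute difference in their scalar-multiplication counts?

Order (1) = ((A_1 A_2) (A_3 A_4)): (A_1 A_2): 18×6 by 6×20 → 18×20, cost 18·6·20 = 2160; (A_3 A_4): 20×9 by 9×6 → 20×6, cost 20·9·6 = 1080; ((A_1 A_2) (A_3 A_4)): 18×20 by 20×6 → 18×6, cost 18·20·6 = 2160; cumulative 5400. Total 5400.
Order (2) = (A_1 (A_2 (A_3 A_4))): (A_3 A_4): 20×9 by 9×6 → 20×6, cost 20·9·6 = 1080; (A_2 (A_3 A_4)): 6×20 by 20×6 → 6×6, cost 6·20·6 = 720; cumulative 1800; (A_1 (A_2 (A_3 A_4))): 18×6 by 6×6 → 18×6, cost 18·6·6 = 648; cumulative 2448. Total 2448.
Difference: |5400 − 2448| = 2952.

2952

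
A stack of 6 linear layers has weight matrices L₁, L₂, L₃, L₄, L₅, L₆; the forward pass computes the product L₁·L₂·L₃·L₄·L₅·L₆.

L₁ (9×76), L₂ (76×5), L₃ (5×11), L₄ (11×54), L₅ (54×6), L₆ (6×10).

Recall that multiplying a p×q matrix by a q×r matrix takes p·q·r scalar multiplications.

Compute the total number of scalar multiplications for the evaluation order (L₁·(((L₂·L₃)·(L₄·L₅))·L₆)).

24160

(L₂·L₃): 76×5 by 5×11 → 76×11, cost 76·5·11 = 4180
(L₄·L₅): 11×54 by 54×6 → 11×6, cost 11·54·6 = 3564
((L₂·L₃)·(L₄·L₅)): 76×11 by 11×6 → 76×6, cost 76·11·6 = 5016; cumulative 12760
(((L₂·L₃)·(L₄·L₅))·L₆): 76×6 by 6×10 → 76×10, cost 76·6·10 = 4560; cumulative 17320
(L₁·(((L₂·L₃)·(L₄·L₅))·L₆)): 9×76 by 76×10 → 9×10, cost 9·76·10 = 6840; cumulative 24160
Total: 24160 scalar multiplications.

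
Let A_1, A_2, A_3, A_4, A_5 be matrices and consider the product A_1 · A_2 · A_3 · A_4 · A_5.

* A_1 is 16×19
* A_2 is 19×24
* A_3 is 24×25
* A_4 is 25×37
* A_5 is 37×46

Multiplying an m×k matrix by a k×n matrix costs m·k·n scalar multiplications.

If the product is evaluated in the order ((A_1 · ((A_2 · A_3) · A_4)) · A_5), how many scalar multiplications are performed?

(A_2 · A_3): 19×24 by 24×25 → 19×25, cost 19·24·25 = 11400
((A_2 · A_3) · A_4): 19×25 by 25×37 → 19×37, cost 19·25·37 = 17575; cumulative 28975
(A_1 · ((A_2 · A_3) · A_4)): 16×19 by 19×37 → 16×37, cost 16·19·37 = 11248; cumulative 40223
((A_1 · ((A_2 · A_3) · A_4)) · A_5): 16×37 by 37×46 → 16×46, cost 16·37·46 = 27232; cumulative 67455
Total: 67455 scalar multiplications.

67455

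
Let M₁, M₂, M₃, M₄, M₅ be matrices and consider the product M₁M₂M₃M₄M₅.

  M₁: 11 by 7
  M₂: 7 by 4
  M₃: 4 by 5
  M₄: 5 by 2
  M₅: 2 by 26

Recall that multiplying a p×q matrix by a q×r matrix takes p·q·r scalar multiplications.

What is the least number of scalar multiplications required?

822

Adjacent pairs: M₁M₂ = 11·7·4 = 308; M₂M₃ = 7·4·5 = 140; M₃M₄ = 4·5·2 = 40; M₄M₅ = 5·2·26 = 260.
Length 3: M₁..M₃: k=1: 0+140+11·7·5=525; k=2: 308+0+11·4·5=528 → min 525 | M₂..M₄: k=2: 0+40+7·4·2=96; k=3: 140+0+7·5·2=210 → min 96 | M₃..M₅: k=3: 0+260+4·5·26=780; k=4: 40+0+4·2·26=248 → min 248.
Length 4: M₁..M₄: k=1: 0+96+11·7·2=250; k=2: 308+40+11·4·2=436; k=3: 525+0+11·5·2=635 → min 250 | M₂..M₅: k=2: 0+248+7·4·26=976; k=3: 140+260+7·5·26=1310; k=4: 96+0+7·2·26=460 → min 460.
Length 5: M₁..M₅: k=1: 0+460+11·7·26=2462; k=2: 308+248+11·4·26=1700; k=3: 525+260+11·5·26=2215; k=4: 250+0+11·2·26=822 → min 822.
Optimal order: ((M₁(M₂(M₃M₄)))M₅) with cost 822.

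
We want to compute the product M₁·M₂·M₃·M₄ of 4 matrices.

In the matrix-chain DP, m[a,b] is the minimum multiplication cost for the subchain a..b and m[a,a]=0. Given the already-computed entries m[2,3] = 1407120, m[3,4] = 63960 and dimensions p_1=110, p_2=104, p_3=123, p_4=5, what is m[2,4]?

121160

m[2,4] = min over k∈[2,3] of m[2,k]+m[k+1,4]+p_{1}·p_k·p_{4}.
k=2: 0 + 63960 + 110·104·5 = 121160; k=3: 1407120 + 0 + 110·123·5 = 1474770.
Minimum: 121160 at k=2.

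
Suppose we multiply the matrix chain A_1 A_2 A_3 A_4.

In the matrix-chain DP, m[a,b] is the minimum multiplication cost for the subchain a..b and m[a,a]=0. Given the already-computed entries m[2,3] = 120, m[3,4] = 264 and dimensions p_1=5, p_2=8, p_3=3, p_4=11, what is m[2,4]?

285

m[2,4] = min over k∈[2,3] of m[2,k]+m[k+1,4]+p_{1}·p_k·p_{4}.
k=2: 0 + 264 + 5·8·11 = 704; k=3: 120 + 0 + 5·3·11 = 285.
Minimum: 285 at k=3.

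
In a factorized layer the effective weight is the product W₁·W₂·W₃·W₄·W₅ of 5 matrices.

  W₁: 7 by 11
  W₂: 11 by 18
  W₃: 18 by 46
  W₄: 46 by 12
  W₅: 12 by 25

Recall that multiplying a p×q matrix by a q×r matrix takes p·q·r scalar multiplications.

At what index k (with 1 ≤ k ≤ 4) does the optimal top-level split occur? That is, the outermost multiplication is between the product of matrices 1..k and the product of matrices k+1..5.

Adjacent pairs: W₁W₂ = 7·11·18 = 1386; W₂W₃ = 11·18·46 = 9108; W₃W₄ = 18·46·12 = 9936; W₄W₅ = 46·12·25 = 13800.
Length 3: W₁..W₃: k=1: 0+9108+7·11·46=12650; k=2: 1386+0+7·18·46=7182 → min 7182 | W₂..W₄: k=2: 0+9936+11·18·12=12312; k=3: 9108+0+11·46·12=15180 → min 12312 | W₃..W₅: k=3: 0+13800+18·46·25=34500; k=4: 9936+0+18·12·25=15336 → min 15336.
Length 4: W₁..W₄: k=1: 0+12312+7·11·12=13236; k=2: 1386+9936+7·18·12=12834; k=3: 7182+0+7·46·12=11046 → min 11046 | W₂..W₅: k=2: 0+15336+11·18·25=20286; k=3: 9108+13800+11·46·25=35558; k=4: 12312+0+11·12·25=15612 → min 15612.
Top-level splits: k=1: (W₁..W₁)·(W₂..W₅) → 0+15612+7·11·25 = 17537; k=2: (W₁..W₂)·(W₃..W₅) → 1386+15336+7·18·25 = 19872; k=3: (W₁..W₃)·(W₄..W₅) → 7182+13800+7·46·25 = 29032; k=4: (W₁..W₄)·(W₅..W₅) → 11046+0+7·12·25 = 13146.
Best split is after W₄, i.e. k = 4.

4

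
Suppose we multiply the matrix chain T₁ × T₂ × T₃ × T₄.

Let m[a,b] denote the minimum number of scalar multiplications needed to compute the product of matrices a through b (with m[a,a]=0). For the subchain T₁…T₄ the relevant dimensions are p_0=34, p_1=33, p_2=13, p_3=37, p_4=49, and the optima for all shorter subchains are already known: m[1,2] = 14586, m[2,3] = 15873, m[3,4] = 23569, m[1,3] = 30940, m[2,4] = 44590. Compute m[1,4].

m[1,4] = min over k∈[1,3] of m[1,k]+m[k+1,4]+p_{0}·p_k·p_{4}.
k=1: 0 + 44590 + 34·33·49 = 99568; k=2: 14586 + 23569 + 34·13·49 = 59813; k=3: 30940 + 0 + 34·37·49 = 92582.
Minimum: 59813 at k=2.

59813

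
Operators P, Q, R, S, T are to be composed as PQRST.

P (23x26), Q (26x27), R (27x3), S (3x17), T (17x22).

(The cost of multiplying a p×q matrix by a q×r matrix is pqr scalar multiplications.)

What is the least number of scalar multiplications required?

6540

Adjacent pairs: PQ = 23·26·27 = 16146; QR = 26·27·3 = 2106; RS = 27·3·17 = 1377; ST = 3·17·22 = 1122.
Length 3: P..R: k=1: 0+2106+23·26·3=3900; k=2: 16146+0+23·27·3=18009 → min 3900 | Q..S: k=2: 0+1377+26·27·17=13311; k=3: 2106+0+26·3·17=3432 → min 3432 | R..T: k=3: 0+1122+27·3·22=2904; k=4: 1377+0+27·17·22=11475 → min 2904.
Length 4: P..S: k=1: 0+3432+23·26·17=13598; k=2: 16146+1377+23·27·17=28080; k=3: 3900+0+23·3·17=5073 → min 5073 | Q..T: k=2: 0+2904+26·27·22=18348; k=3: 2106+1122+26·3·22=4944; k=4: 3432+0+26·17·22=13156 → min 4944.
Length 5: P..T: k=1: 0+4944+23·26·22=18100; k=2: 16146+2904+23·27·22=32712; k=3: 3900+1122+23·3·22=6540; k=4: 5073+0+23·17·22=13675 → min 6540.
Optimal order: ((P(QR))(ST)) with cost 6540.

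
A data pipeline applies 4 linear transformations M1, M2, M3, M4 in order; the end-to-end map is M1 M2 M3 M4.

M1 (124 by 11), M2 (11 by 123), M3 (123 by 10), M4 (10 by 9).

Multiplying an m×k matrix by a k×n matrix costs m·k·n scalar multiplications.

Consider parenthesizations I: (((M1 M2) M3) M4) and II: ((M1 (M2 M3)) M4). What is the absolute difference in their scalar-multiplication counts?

293122

Order I = (((M1 M2) M3) M4): (M1 M2): 124×11 by 11×123 → 124×123, cost 124·11·123 = 167772; ((M1 M2) M3): 124×123 by 123×10 → 124×10, cost 124·123·10 = 152520; cumulative 320292; (((M1 M2) M3) M4): 124×10 by 10×9 → 124×9, cost 124·10·9 = 11160; cumulative 331452. Total 331452.
Order II = ((M1 (M2 M3)) M4): (M2 M3): 11×123 by 123×10 → 11×10, cost 11·123·10 = 13530; (M1 (M2 M3)): 124×11 by 11×10 → 124×10, cost 124·11·10 = 13640; cumulative 27170; ((M1 (M2 M3)) M4): 124×10 by 10×9 → 124×9, cost 124·10·9 = 11160; cumulative 38330. Total 38330.
Difference: |331452 − 38330| = 293122.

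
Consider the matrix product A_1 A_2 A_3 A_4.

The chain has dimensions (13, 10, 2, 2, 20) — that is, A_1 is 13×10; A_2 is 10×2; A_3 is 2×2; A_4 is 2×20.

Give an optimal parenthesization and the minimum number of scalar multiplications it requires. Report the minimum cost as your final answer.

Adjacent pairs: A_1A_2 = 13·10·2 = 260; A_2A_3 = 10·2·2 = 40; A_3A_4 = 2·2·20 = 80.
Length 3: A_1..A_3: k=1: 0+40+13·10·2=300; k=2: 260+0+13·2·2=312 → min 300 | A_2..A_4: k=2: 0+80+10·2·20=480; k=3: 40+0+10·2·20=440 → min 440.
Length 4: A_1..A_4: k=1: 0+440+13·10·20=3040; k=2: 260+80+13·2·20=860; k=3: 300+0+13·2·20=820 → min 820.
Optimal parenthesization: ((A_1 (A_2 A_3)) A_4) with cost 820.

820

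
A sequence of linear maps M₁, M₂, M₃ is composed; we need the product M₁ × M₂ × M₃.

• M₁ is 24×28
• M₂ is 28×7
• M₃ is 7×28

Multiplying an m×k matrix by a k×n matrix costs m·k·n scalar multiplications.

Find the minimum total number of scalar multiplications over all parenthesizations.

9408

Order (M₁ × (M₂ × M₃)): (M₂ × M₃): 28×7 by 7×28 → 28×28, cost 28·7·28 = 5488; (M₁ × (M₂ × M₃)): 24×28 by 28×28 → 24×28, cost 24·28·28 = 18816; cumulative 24304. Total 24304.
Order ((M₁ × M₂) × M₃): (M₁ × M₂): 24×28 by 28×7 → 24×7, cost 24·28·7 = 4704; ((M₁ × M₂) × M₃): 24×7 by 7×28 → 24×28, cost 24·7·28 = 4704; cumulative 9408. Total 9408.
Minimum: 9408.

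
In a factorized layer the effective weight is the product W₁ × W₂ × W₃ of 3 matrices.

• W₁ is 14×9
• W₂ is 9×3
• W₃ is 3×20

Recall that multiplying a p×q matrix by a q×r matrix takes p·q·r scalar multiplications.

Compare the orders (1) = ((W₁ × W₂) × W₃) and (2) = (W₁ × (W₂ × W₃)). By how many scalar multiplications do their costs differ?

Order (1) = ((W₁ × W₂) × W₃): (W₁ × W₂): 14×9 by 9×3 → 14×3, cost 14·9·3 = 378; ((W₁ × W₂) × W₃): 14×3 by 3×20 → 14×20, cost 14·3·20 = 840; cumulative 1218. Total 1218.
Order (2) = (W₁ × (W₂ × W₃)): (W₂ × W₃): 9×3 by 3×20 → 9×20, cost 9·3·20 = 540; (W₁ × (W₂ × W₃)): 14×9 by 9×20 → 14×20, cost 14·9·20 = 2520; cumulative 3060. Total 3060.
Difference: |1218 − 3060| = 1842.

1842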